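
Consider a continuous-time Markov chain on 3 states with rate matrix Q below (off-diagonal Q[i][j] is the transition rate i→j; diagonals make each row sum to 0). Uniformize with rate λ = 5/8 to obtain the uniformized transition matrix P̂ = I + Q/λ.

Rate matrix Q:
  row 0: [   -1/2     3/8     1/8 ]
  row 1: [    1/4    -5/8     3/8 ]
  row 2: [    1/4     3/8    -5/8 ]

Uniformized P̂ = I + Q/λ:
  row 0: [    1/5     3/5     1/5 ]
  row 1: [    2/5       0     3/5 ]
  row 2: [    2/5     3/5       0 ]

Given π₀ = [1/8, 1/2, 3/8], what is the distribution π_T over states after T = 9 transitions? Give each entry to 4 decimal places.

t=0: π = [0.1250, 0.5000, 0.3750]
t=1: π = [0.3750, 0.3000, 0.3250]
t=2: π = [0.3250, 0.4200, 0.2550]
t=3: π = [0.3350, 0.3480, 0.3170]
t=4: π = [0.3330, 0.3912, 0.2758]
t=5: π = [0.3334, 0.3653, 0.3013]
t=6: π = [0.3333, 0.3808, 0.2858]
t=7: π = [0.3333, 0.3715, 0.2952]
t=8: π = [0.3333, 0.3771, 0.2896]
t=9: π = [0.3333, 0.3737, 0.2929]

π = [0.3333, 0.3737, 0.2929]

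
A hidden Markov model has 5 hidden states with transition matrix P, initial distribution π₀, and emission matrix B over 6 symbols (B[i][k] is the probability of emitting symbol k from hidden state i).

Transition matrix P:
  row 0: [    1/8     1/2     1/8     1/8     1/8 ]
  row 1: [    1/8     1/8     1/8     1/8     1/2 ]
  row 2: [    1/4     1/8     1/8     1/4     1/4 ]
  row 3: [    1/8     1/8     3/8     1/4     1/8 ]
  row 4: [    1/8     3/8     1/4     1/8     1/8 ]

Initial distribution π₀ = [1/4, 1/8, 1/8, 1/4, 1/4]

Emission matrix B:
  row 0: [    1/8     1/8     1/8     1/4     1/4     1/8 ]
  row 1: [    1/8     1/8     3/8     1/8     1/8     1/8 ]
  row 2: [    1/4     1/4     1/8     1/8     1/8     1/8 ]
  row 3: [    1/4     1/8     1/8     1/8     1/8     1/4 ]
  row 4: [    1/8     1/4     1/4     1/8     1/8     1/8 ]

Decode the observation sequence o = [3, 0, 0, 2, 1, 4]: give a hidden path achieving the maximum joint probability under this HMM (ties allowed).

t=0: δ = [6.250e-02, 1.562e-02, 1.562e-02, 3.125e-02, 3.125e-02]  (obs o_0=3)
t=1: δ = [9.766e-04, 3.906e-03, 2.930e-03, 1.953e-03, 9.766e-04]  ψ = [0, 0, 3, 0, 0]  (obs o_1=0)
t=2: δ = [9.155e-05, 6.104e-05, 1.831e-04, 1.831e-04, 2.441e-04]  ψ = [2, 0, 3, 2, 1]  (obs o_2=0)
t=3: δ = [5.722e-06, 3.433e-05, 8.583e-06, 5.722e-06, 1.144e-05]  ψ = [2, 4, 3, 2, 2]  (obs o_3=2)
t=4: δ = [5.364e-07, 5.364e-07, 1.073e-06, 5.364e-07, 4.292e-06]  ψ = [1, 1, 1, 1, 1]  (obs o_4=1)
t=5: δ = [1.341e-07, 2.012e-07, 1.341e-07, 6.706e-08, 6.706e-08]  ψ = [4, 4, 4, 4, 4]  (obs o_5=4)
backtrack: best end state = 1; path = [0, 1, 4, 1, 4, 1]

path = [0, 1, 4, 1, 4, 1]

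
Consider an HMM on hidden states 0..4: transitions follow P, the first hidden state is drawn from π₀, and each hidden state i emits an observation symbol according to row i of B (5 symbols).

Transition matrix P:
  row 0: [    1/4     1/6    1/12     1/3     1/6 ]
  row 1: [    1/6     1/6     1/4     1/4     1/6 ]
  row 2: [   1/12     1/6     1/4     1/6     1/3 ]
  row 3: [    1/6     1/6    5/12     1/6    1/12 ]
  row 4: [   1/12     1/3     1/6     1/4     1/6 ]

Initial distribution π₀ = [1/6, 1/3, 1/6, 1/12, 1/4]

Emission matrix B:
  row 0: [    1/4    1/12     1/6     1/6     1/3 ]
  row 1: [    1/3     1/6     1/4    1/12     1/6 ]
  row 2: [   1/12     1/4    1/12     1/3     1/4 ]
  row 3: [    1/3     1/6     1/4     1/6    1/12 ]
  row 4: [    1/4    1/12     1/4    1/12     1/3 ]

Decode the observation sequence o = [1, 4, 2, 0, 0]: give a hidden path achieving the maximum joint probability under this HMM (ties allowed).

path = [1, 2, 4, 1, 3]

t=0: δ = [1.389e-02, 5.556e-02, 4.167e-02, 1.389e-02, 2.083e-02]  (obs o_0=1)
t=1: δ = [3.086e-03, 1.543e-03, 3.472e-03, 1.157e-03, 4.630e-03]  ψ = [1, 1, 1, 1, 2]  (obs o_1=4)
t=2: δ = [1.286e-04, 3.858e-04, 7.234e-05, 2.894e-04, 2.894e-04]  ψ = [0, 4, 2, 4, 2]  (obs o_2=2)
t=3: δ = [1.608e-05, 3.215e-05, 1.005e-05, 3.215e-05, 1.608e-05]  ψ = [1, 4, 3, 1, 1]  (obs o_3=0)
t=4: δ = [1.340e-06, 1.786e-06, 1.116e-06, 2.679e-06, 1.340e-06]  ψ = [1, 1, 3, 1, 1]  (obs o_4=0)
backtrack: best end state = 3; path = [1, 2, 4, 1, 3]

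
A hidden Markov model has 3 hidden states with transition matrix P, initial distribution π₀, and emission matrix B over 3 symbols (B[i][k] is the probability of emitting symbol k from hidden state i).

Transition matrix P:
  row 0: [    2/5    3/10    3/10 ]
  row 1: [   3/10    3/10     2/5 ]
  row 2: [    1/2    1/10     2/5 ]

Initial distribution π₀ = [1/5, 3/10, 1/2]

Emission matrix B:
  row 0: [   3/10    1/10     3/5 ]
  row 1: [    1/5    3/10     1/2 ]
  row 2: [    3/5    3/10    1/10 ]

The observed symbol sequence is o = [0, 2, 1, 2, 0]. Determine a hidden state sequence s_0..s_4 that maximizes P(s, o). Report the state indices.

t=0: δ = [6.000e-02, 6.000e-02, 3.000e-01]  (obs o_0=0)
t=1: δ = [9.000e-02, 1.500e-02, 1.200e-02]  ψ = [2, 2, 2]  (obs o_1=2)
t=2: δ = [3.600e-03, 8.100e-03, 8.100e-03]  ψ = [0, 0, 0]  (obs o_2=1)
t=3: δ = [2.430e-03, 1.215e-03, 3.240e-04]  ψ = [2, 1, 1]  (obs o_3=2)
t=4: δ = [2.916e-04, 1.458e-04, 4.374e-04]  ψ = [0, 0, 0]  (obs o_4=0)
backtrack: best end state = 2; path = [2, 0, 2, 0, 2]

path = [2, 0, 2, 0, 2]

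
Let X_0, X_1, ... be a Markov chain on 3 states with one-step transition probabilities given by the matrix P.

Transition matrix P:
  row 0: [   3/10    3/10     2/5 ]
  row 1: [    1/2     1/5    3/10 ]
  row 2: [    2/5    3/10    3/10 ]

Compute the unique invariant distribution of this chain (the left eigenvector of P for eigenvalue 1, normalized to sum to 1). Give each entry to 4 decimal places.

π = [0.3884, 0.2727, 0.3388]

Balance equations π_j = Σ_i π_i·P[i][j]:
  π_0 = 3/10·π_0 + 1/2·π_1 + 2/5·π_2
  π_1 = 3/10·π_0 + 1/5·π_1 + 3/10·π_2
  normalize: π_0 + π_1 + π_2 = 1
Solving the linear system gives exactly π = [47/121, 3/11, 41/121].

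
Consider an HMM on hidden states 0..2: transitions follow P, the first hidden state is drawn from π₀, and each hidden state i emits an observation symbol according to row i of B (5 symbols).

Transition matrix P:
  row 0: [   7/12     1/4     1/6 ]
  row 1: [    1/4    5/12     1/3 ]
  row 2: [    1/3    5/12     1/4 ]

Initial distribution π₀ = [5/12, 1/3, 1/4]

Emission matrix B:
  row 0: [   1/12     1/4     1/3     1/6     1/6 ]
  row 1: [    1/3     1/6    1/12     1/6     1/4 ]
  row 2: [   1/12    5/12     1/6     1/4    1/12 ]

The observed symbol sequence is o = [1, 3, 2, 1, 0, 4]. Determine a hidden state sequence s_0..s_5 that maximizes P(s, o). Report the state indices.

t=0: δ = [1.042e-01, 5.556e-02, 1.042e-01]  (obs o_0=1)
t=1: δ = [1.013e-02, 7.234e-03, 6.510e-03]  ψ = [0, 2, 2]  (obs o_1=3)
t=2: δ = [1.969e-03, 2.512e-04, 4.019e-04]  ψ = [0, 1, 1]  (obs o_2=2)
t=3: δ = [2.872e-04, 8.205e-05, 1.368e-04]  ψ = [0, 0, 0]  (obs o_3=1)
t=4: δ = [1.396e-05, 2.393e-05, 3.989e-06]  ψ = [0, 0, 0]  (obs o_4=0)
t=5: δ = [1.357e-06, 2.493e-06, 6.648e-07]  ψ = [0, 1, 1]  (obs o_5=4)
backtrack: best end state = 1; path = [0, 0, 0, 0, 1, 1]

path = [0, 0, 0, 0, 1, 1]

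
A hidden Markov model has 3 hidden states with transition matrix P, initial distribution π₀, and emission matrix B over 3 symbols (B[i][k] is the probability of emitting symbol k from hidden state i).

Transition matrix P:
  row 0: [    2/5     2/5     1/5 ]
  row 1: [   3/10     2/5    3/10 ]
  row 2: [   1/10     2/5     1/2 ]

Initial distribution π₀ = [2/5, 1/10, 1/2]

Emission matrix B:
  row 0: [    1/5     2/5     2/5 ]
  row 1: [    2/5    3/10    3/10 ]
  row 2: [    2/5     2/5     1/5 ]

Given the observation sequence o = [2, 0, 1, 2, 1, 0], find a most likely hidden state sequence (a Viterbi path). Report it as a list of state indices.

path = [2, 2, 2, 2, 2, 2]

t=0: δ = [1.600e-01, 3.000e-02, 1.000e-01]  (obs o_0=2)
t=1: δ = [1.280e-02, 2.560e-02, 2.000e-02]  ψ = [0, 0, 2]  (obs o_1=0)
t=2: δ = [3.072e-03, 3.072e-03, 4.000e-03]  ψ = [1, 1, 2]  (obs o_2=1)
t=3: δ = [4.915e-04, 4.800e-04, 4.000e-04]  ψ = [0, 2, 2]  (obs o_3=2)
t=4: δ = [7.864e-05, 5.898e-05, 8.000e-05]  ψ = [0, 0, 2]  (obs o_4=1)
t=5: δ = [6.291e-06, 1.280e-05, 1.600e-05]  ψ = [0, 2, 2]  (obs o_5=0)
backtrack: best end state = 2; path = [2, 2, 2, 2, 2, 2]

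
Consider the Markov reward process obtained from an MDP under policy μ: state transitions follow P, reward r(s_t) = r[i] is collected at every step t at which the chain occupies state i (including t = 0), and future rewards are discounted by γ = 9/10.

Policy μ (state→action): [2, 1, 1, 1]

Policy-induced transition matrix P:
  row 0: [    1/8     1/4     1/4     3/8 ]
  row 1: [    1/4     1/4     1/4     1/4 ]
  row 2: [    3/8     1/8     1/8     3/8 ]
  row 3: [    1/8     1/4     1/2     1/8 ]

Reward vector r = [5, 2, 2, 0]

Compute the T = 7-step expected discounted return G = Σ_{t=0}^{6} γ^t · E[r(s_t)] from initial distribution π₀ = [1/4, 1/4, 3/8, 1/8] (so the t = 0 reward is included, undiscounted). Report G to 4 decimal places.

G = 11.4004

t=0: π = [0.2500, 0.2500, 0.3750, 0.1250], E[r] = 2.5000, γ^t·E[r] = 2.500000, running G = 2.500000
t=1: π = [0.2500, 0.2031, 0.2344, 0.3125], E[r] = 2.1250, γ^t·E[r] = 1.912500, running G = 4.412500
t=2: π = [0.2090, 0.2207, 0.2988, 0.2715], E[r] = 2.0840, γ^t·E[r] = 1.688027, running G = 6.100527
t=3: π = [0.2273, 0.2126, 0.2805, 0.2795], E[r] = 2.1228, γ^t·E[r] = 1.547523, running G = 7.648051
t=4: π = [0.2217, 0.2149, 0.2848, 0.2785], E[r] = 2.1081, γ^t·E[r] = 1.383100, running G = 9.031151
t=5: π = [0.2231, 0.2144, 0.2840, 0.2785], E[r] = 2.1122, γ^t·E[r] = 1.247243, running G = 10.278393
t=6: π = [0.2228, 0.2145, 0.2841, 0.2786], E[r] = 2.1113, γ^t·E[r] = 1.122016, running G = 11.400410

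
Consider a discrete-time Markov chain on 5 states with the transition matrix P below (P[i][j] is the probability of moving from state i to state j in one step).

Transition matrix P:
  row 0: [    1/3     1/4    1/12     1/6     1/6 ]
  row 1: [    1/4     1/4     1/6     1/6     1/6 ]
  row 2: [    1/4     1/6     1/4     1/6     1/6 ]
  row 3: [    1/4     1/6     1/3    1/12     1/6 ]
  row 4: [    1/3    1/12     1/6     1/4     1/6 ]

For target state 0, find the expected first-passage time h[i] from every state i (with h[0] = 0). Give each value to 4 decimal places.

h = [0.0000, 3.7895, 3.7895, 3.7895, 3.4737]

First-step conditioning: h[0] = 0; for i ≠ 0, h[i] = 1 + Σ_k P[i][k]·h[k].
  h[1] = 1 + 1/4·h[1] + 1/6·h[2] + 1/6·h[3] + 1/6·h[4]
  h[2] = 1 + 1/6·h[1] + 1/4·h[2] + 1/6·h[3] + 1/6·h[4]
  h[3] = 1 + 1/6·h[1] + 1/3·h[2] + 1/12·h[3] + 1/6·h[4]
  h[4] = 1 + 1/12·h[1] + 1/6·h[2] + 1/4·h[3] + 1/6·h[4]
Solving the 4×4 linear system over states ≠ 0 gives exactly h = [0, 72/19, 72/19, 72/19, 66/19] (h[0] = 0 is the target).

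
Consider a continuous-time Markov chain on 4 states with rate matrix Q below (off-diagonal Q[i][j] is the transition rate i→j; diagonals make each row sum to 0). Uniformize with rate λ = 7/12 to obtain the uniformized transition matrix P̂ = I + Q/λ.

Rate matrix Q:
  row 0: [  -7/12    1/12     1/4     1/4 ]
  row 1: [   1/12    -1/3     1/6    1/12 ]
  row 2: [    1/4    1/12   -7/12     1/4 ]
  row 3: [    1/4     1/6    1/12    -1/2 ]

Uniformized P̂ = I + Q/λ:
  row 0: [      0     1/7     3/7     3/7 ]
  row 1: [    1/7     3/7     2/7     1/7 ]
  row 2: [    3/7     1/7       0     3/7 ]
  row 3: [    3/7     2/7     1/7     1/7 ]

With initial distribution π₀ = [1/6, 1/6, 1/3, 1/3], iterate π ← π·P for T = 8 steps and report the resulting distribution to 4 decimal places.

t=0: π = [0.1667, 0.1667, 0.3333, 0.3333]
t=1: π = [0.3095, 0.2381, 0.1667, 0.2857]
t=2: π = [0.2279, 0.2517, 0.2415, 0.2789]
t=3: π = [0.2590, 0.2546, 0.2094, 0.2770]
t=4: π = [0.2448, 0.2552, 0.2233, 0.2767]
t=5: π = [0.2507, 0.2553, 0.2174, 0.2766]
t=6: π = [0.2482, 0.2553, 0.2199, 0.2766]
t=7: π = [0.2493, 0.2553, 0.2188, 0.2766]
t=8: π = [0.2488, 0.2553, 0.2193, 0.2766]

π = [0.2488, 0.2553, 0.2193, 0.2766]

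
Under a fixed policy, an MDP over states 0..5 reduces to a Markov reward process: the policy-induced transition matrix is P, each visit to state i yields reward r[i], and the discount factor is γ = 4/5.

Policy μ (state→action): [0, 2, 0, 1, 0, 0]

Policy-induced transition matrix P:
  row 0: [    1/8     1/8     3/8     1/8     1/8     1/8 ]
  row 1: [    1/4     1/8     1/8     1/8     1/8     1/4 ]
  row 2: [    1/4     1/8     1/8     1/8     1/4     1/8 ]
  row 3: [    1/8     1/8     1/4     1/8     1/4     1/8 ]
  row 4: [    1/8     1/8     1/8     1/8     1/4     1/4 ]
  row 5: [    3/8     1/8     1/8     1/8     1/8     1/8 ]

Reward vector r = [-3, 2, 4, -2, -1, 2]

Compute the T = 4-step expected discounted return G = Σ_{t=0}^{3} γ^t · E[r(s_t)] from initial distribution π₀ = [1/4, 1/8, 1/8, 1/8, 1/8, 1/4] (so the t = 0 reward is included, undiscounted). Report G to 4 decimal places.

G = 0.7050

t=0: π = [0.2500, 0.1250, 0.1250, 0.1250, 0.1250, 0.2500], E[r] = 0.1250, γ^t·E[r] = 0.125000, running G = 0.125000
t=1: π = [0.2188, 0.1250, 0.2031, 0.1250, 0.1719, 0.1563], E[r] = 0.2969, γ^t·E[r] = 0.237500, running G = 0.362500
t=2: π = [0.2051, 0.1250, 0.1953, 0.1250, 0.1875, 0.1621], E[r] = 0.3027, γ^t·E[r] = 0.193750, running G = 0.556250
t=3: π = [0.2056, 0.1250, 0.1919, 0.1250, 0.1885, 0.1641], E[r] = 0.2905, γ^t·E[r] = 0.148750, running G = 0.705000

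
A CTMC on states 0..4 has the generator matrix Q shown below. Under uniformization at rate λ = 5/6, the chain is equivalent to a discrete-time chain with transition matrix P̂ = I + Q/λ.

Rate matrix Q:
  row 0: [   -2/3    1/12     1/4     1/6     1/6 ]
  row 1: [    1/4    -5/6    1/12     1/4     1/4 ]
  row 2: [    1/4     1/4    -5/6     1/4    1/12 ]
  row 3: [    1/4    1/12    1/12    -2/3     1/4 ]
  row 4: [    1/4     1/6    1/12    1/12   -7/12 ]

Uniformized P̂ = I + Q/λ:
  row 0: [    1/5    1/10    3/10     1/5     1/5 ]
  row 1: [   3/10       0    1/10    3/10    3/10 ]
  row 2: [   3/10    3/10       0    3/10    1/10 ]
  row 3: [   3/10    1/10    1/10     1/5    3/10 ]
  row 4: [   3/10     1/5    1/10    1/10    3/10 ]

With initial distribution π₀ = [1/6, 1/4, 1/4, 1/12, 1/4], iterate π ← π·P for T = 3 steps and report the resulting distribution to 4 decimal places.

t=0: π = [0.1667, 0.2500, 0.2500, 0.0833, 0.2500]
t=1: π = [0.2833, 0.1500, 0.1083, 0.2250, 0.2333]
t=2: π = [0.2717, 0.1300, 0.1458, 0.2025, 0.2500]
t=3: π = [0.2728, 0.1412, 0.1398, 0.2026, 0.2437]

π = [0.2728, 0.1412, 0.1398, 0.2026, 0.2437]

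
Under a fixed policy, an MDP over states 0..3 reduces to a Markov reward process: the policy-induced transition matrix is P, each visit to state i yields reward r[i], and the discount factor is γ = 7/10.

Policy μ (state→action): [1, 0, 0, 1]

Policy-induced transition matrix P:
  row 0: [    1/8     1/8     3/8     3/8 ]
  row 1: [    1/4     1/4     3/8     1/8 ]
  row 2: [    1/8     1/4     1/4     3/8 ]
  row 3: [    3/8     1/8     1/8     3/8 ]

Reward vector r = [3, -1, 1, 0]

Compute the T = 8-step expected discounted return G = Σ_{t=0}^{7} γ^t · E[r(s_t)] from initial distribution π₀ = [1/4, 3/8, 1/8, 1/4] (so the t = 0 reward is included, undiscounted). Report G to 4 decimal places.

t=0: π = [0.2500, 0.3750, 0.1250, 0.2500], E[r] = 0.5000, γ^t·E[r] = 0.500000, running G = 0.500000
t=1: π = [0.2344, 0.1875, 0.2969, 0.2813], E[r] = 0.8125, γ^t·E[r] = 0.568750, running G = 1.068750
t=2: π = [0.2188, 0.1855, 0.2676, 0.3281], E[r] = 0.7383, γ^t·E[r] = 0.361758, running G = 1.430508
t=3: π = [0.2302, 0.1816, 0.2595, 0.3286], E[r] = 0.7686, γ^t·E[r] = 0.263614, running G = 1.694122
t=4: π = [0.2299, 0.1801, 0.2604, 0.3296], E[r] = 0.7698, γ^t·E[r] = 0.184838, running G = 1.878960
t=5: π = [0.2299, 0.1801, 0.2601, 0.3300], E[r] = 0.7697, γ^t·E[r] = 0.129368, running G = 2.008328
t=6: π = [0.2300, 0.1800, 0.2600, 0.3300], E[r] = 0.7700, γ^t·E[r] = 0.090588, running G = 2.098916
t=7: π = [0.2300, 0.1800, 0.2600, 0.3300], E[r] = 0.7700, γ^t·E[r] = 0.063412, running G = 2.162329

G = 2.1623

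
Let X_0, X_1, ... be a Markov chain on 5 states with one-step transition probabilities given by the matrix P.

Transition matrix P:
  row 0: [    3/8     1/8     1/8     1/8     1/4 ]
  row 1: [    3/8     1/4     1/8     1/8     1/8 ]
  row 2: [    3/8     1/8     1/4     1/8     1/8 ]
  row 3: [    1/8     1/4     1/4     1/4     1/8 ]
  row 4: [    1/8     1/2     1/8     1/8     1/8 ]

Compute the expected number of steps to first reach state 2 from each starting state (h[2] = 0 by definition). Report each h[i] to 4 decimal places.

First-step conditioning: h[2] = 0; for i ≠ 2, h[i] = 1 + Σ_k P[i][k]·h[k].
  h[0] = 1 + 3/8·h[0] + 1/8·h[1] + 1/8·h[3] + 1/4·h[4]
  h[1] = 1 + 3/8·h[0] + 1/4·h[1] + 1/8·h[3] + 1/8·h[4]
  h[3] = 1 + 1/8·h[0] + 1/4·h[1] + 1/4·h[3] + 1/8·h[4]
  h[4] = 1 + 1/8·h[0] + 1/2·h[1] + 1/8·h[3] + 1/8·h[4]
Solving the 4×4 linear system over states ≠ 2 gives exactly h = [7, 7, 0, 6, 7] (h[2] = 0 is the target).

h = [7.0000, 7.0000, 0.0000, 6.0000, 7.0000]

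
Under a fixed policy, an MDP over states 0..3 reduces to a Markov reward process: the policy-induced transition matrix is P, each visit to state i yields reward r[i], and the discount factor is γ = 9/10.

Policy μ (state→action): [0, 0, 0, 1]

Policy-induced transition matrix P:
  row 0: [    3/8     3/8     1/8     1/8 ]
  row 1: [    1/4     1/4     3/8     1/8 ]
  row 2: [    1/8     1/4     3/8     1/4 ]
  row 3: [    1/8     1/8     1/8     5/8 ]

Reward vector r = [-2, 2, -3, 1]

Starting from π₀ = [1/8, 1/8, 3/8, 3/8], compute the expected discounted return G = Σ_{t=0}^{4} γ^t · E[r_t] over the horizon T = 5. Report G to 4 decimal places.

t=0: π = [0.1250, 0.1250, 0.3750, 0.3750], E[r] = -0.7500, γ^t·E[r] = -0.750000, running G = -0.750000
t=1: π = [0.1719, 0.2188, 0.2500, 0.3594], E[r] = -0.2969, γ^t·E[r] = -0.267188, running G = -1.017188
t=2: π = [0.1953, 0.2266, 0.2422, 0.3359], E[r] = -0.3281, γ^t·E[r] = -0.265781, running G = -1.282969
t=3: π = [0.2021, 0.2324, 0.2422, 0.3232], E[r] = -0.3428, γ^t·E[r] = -0.249882, running G = -1.532851
t=4: π = [0.2046, 0.2349, 0.2437, 0.3169], E[r] = -0.3535, γ^t·E[r] = -0.231942, running G = -1.764792

G = -1.7648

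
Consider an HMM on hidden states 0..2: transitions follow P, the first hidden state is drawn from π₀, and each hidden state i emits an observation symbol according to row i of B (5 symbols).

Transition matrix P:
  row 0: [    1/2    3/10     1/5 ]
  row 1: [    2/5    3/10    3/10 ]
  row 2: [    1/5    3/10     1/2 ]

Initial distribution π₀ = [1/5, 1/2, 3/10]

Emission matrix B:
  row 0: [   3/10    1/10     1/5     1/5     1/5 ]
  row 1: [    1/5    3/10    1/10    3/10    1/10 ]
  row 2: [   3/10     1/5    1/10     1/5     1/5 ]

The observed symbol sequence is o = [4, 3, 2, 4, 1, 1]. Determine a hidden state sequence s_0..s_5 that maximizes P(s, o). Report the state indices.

path = [2, 1, 0, 0, 1, 1]

t=0: δ = [4.000e-02, 5.000e-02, 6.000e-02]  (obs o_0=4)
t=1: δ = [4.000e-03, 5.400e-03, 6.000e-03]  ψ = [0, 2, 2]  (obs o_1=3)
t=2: δ = [4.320e-04, 1.800e-04, 3.000e-04]  ψ = [1, 2, 2]  (obs o_2=2)
t=3: δ = [4.320e-05, 1.296e-05, 3.000e-05]  ψ = [0, 0, 2]  (obs o_3=4)
t=4: δ = [2.160e-06, 3.888e-06, 3.000e-06]  ψ = [0, 0, 2]  (obs o_4=1)
t=5: δ = [1.555e-07, 3.499e-07, 3.000e-07]  ψ = [1, 1, 2]  (obs o_5=1)
backtrack: best end state = 1; path = [2, 1, 0, 0, 1, 1]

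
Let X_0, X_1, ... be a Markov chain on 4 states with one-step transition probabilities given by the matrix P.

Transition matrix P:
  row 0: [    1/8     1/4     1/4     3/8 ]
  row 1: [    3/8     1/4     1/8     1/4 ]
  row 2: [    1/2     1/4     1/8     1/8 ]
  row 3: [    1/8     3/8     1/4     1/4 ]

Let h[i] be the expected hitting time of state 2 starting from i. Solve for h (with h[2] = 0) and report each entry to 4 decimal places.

h = [4.6720, 5.2480, 0.0000, 4.7360]

First-step conditioning: h[2] = 0; for i ≠ 2, h[i] = 1 + Σ_k P[i][k]·h[k].
  h[0] = 1 + 1/8·h[0] + 1/4·h[1] + 3/8·h[3]
  h[1] = 1 + 3/8·h[0] + 1/4·h[1] + 1/4·h[3]
  h[3] = 1 + 1/8·h[0] + 3/8·h[1] + 1/4·h[3]
Solving the 3×3 linear system over states ≠ 2 gives exactly h = [584/125, 656/125, 0, 592/125] (h[2] = 0 is the target).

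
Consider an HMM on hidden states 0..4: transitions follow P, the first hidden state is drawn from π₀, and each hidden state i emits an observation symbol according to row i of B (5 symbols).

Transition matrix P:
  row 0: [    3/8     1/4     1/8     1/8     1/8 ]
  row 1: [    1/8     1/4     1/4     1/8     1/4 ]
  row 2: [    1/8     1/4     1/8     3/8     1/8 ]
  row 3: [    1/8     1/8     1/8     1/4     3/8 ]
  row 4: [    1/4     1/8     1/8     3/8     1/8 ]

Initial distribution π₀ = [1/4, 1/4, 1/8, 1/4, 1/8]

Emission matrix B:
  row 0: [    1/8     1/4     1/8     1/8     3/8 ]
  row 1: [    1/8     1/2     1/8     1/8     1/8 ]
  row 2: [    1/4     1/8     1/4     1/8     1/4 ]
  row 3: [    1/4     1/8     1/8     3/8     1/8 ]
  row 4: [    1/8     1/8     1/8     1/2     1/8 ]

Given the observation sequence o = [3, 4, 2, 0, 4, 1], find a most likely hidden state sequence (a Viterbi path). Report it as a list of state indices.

t=0: δ = [3.125e-02, 3.125e-02, 1.562e-02, 9.375e-02, 6.250e-02]  (obs o_0=3)
t=1: δ = [5.859e-03, 1.465e-03, 2.930e-03, 2.930e-03, 4.395e-03]  ψ = [4, 3, 3, 3, 3]  (obs o_1=4)
t=2: δ = [2.747e-04, 1.831e-04, 1.831e-04, 2.060e-04, 1.373e-04]  ψ = [0, 0, 0, 4, 3]  (obs o_2=2)
t=3: δ = [1.287e-05, 8.583e-06, 1.144e-05, 1.717e-05, 9.656e-06]  ψ = [0, 0, 1, 2, 3]  (obs o_3=0)
t=4: δ = [1.810e-06, 4.023e-07, 5.364e-07, 5.364e-07, 8.047e-07]  ψ = [0, 0, 1, 2, 3]  (obs o_4=4)
t=5: δ = [1.697e-07, 2.263e-07, 2.829e-08, 3.772e-08, 2.829e-08]  ψ = [0, 0, 0, 4, 0]  (obs o_5=1)
backtrack: best end state = 1; path = [4, 0, 0, 0, 0, 1]

path = [4, 0, 0, 0, 0, 1]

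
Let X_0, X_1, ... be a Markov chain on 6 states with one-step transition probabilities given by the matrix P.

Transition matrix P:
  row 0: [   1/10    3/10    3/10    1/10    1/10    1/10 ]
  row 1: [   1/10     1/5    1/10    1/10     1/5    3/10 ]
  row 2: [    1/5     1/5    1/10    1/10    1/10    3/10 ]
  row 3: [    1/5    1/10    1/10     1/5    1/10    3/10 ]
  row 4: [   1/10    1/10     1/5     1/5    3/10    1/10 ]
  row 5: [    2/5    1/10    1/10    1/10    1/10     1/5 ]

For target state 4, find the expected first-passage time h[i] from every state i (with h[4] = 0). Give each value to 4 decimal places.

First-step conditioning: h[4] = 0; for i ≠ 4, h[i] = 1 + Σ_k P[i][k]·h[k].
  h[0] = 1 + 1/10·h[0] + 3/10·h[1] + 3/10·h[2] + 1/10·h[3] + 1/10·h[5]
  h[1] = 1 + 1/10·h[0] + 1/5·h[1] + 1/10·h[2] + 1/10·h[3] + 3/10·h[5]
  h[2] = 1 + 1/5·h[0] + 1/5·h[1] + 1/10·h[2] + 1/10·h[3] + 3/10·h[5]
  h[3] = 1 + 1/5·h[0] + 1/10·h[1] + 1/10·h[2] + 1/5·h[3] + 3/10·h[5]
  h[5] = 1 + 2/5·h[0] + 1/10·h[1] + 1/10·h[2] + 1/10·h[3] + 1/5·h[5]
Solving the 5×5 linear system over states ≠ 4 gives exactly h = [112500/13483, 102420/13483, 113670/13483, 114920/13483, 0, 114480/13483] (h[4] = 0 is the target).

h = [8.3438, 7.5962, 8.4306, 8.5233, 0.0000, 8.4907]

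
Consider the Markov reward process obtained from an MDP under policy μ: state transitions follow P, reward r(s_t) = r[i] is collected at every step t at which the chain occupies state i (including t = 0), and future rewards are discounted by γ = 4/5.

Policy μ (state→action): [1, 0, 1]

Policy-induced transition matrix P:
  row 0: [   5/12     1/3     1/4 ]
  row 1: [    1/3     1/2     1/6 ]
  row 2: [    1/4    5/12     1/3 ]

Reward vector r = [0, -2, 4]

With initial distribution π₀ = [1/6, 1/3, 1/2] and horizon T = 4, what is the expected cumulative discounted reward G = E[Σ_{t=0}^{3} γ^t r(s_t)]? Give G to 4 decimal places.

G = 1.5917

t=0: π = [0.1667, 0.3333, 0.5000], E[r] = 1.3333, γ^t·E[r] = 1.333333, running G = 1.333333
t=1: π = [0.3056, 0.4306, 0.2639], E[r] = 0.1944, γ^t·E[r] = 0.155556, running G = 1.488889
t=2: π = [0.3368, 0.4271, 0.2361], E[r] = 0.0903, γ^t·E[r] = 0.057778, running G = 1.546667
t=3: π = [0.3417, 0.4242, 0.2341], E[r] = 0.0880, γ^t·E[r] = 0.045037, running G = 1.591704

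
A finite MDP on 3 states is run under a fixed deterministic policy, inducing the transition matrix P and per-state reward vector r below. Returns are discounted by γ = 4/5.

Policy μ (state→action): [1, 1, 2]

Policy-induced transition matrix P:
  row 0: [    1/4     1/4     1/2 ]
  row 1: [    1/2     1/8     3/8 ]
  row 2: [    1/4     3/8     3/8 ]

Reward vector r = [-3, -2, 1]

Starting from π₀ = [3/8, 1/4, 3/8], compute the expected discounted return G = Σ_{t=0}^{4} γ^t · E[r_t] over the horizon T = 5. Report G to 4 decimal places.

t=0: π = [0.3750, 0.2500, 0.3750], E[r] = -1.2500, γ^t·E[r] = -1.250000, running G = -1.250000
t=1: π = [0.3125, 0.2656, 0.4219], E[r] = -1.0469, γ^t·E[r] = -0.837500, running G = -2.087500
t=2: π = [0.3164, 0.2695, 0.4141], E[r] = -1.0742, γ^t·E[r] = -0.687500, running G = -2.775000
t=3: π = [0.3174, 0.2681, 0.4146], E[r] = -1.0737, γ^t·E[r] = -0.549750, running G = -3.324750
t=4: π = [0.3170, 0.2683, 0.4147], E[r] = -1.0730, γ^t·E[r] = -0.439500, running G = -3.764250

G = -3.7643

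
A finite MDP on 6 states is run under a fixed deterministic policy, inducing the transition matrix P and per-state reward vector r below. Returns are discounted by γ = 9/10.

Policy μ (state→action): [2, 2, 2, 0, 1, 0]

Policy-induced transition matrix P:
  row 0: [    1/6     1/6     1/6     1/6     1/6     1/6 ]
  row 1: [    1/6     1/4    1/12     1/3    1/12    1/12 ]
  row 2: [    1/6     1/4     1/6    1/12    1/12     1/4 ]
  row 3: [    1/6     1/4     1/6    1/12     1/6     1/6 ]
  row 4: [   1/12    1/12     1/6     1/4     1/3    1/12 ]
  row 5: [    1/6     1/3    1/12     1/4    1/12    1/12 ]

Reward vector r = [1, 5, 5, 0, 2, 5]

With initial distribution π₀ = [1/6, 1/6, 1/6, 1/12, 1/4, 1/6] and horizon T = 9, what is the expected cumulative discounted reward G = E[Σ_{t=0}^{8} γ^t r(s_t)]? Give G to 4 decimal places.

G = 18.1547

t=0: π = [0.1667, 0.1667, 0.1667, 0.0833, 0.2500, 0.1667], E[r] = 3.1667, γ^t·E[r] = 3.166667, running G = 3.166667
t=1: π = [0.1458, 0.2083, 0.1389, 0.2083, 0.1667, 0.1319], E[r] = 2.8750, γ^t·E[r] = 2.587500, running G = 5.754167
t=2: π = [0.1528, 0.2211, 0.1383, 0.1973, 0.1545, 0.1360], E[r] = 2.9387, γ^t·E[r] = 2.380313, running G = 8.134479
t=3: π = [0.1538, 0.2228, 0.1369, 0.1997, 0.1511, 0.1356], E[r] = 2.9327, γ^t·E[r] = 2.137922, running G = 10.272401
t=4: π = [0.1541, 0.2233, 0.1368, 0.1996, 0.1506, 0.1356], E[r] = 2.9338, γ^t·E[r] = 1.924834, running G = 12.197235
t=5: π = [0.1541, 0.2234, 0.1368, 0.1997, 0.1505, 0.1356], E[r] = 2.9337, γ^t·E[r] = 1.732315, running G = 13.929550
t=6: π = [0.1541, 0.2234, 0.1368, 0.1997, 0.1504, 0.1356], E[r] = 2.9337, γ^t·E[r] = 1.559096, running G = 15.488646
t=7: π = [0.1541, 0.2234, 0.1368, 0.1997, 0.1504, 0.1356], E[r] = 2.9337, γ^t·E[r] = 1.403187, running G = 16.891833
t=8: π = [0.1541, 0.2234, 0.1368, 0.1997, 0.1504, 0.1356], E[r] = 2.9337, γ^t·E[r] = 1.262868, running G = 18.154701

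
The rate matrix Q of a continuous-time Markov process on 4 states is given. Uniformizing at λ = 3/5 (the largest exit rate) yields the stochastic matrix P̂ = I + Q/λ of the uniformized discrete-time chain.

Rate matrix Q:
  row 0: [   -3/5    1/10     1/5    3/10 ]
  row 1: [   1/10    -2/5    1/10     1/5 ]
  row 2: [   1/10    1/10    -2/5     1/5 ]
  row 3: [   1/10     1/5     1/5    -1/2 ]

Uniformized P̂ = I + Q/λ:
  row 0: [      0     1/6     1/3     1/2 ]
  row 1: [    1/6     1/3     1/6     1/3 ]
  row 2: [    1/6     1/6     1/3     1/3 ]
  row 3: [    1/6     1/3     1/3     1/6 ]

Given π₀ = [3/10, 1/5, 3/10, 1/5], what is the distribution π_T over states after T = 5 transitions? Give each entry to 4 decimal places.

π = [0.1428, 0.2612, 0.2898, 0.3062]

t=0: π = [0.3000, 0.2000, 0.3000, 0.2000]
t=1: π = [0.1167, 0.2333, 0.3000, 0.3500]
t=2: π = [0.1472, 0.2639, 0.2944, 0.2944]
t=3: π = [0.1421, 0.2597, 0.2894, 0.3088]
t=4: π = [0.1430, 0.2614, 0.2900, 0.3056]
t=5: π = [0.1428, 0.2612, 0.2898, 0.3062]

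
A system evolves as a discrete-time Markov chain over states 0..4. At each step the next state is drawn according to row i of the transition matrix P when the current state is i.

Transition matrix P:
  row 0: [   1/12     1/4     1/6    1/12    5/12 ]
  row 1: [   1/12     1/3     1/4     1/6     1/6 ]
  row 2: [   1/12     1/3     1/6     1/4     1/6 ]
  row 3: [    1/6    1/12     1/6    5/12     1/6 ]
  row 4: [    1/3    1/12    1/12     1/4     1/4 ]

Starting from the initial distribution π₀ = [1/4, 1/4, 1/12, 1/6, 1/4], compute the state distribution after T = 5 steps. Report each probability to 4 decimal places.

π = [0.1604, 0.2017, 0.1647, 0.2477, 0.2256]

t=0: π = [0.2500, 0.2500, 0.0833, 0.1667, 0.2500]
t=1: π = [0.1597, 0.2083, 0.1667, 0.2153, 0.2500]
t=2: π = [0.1638, 0.2037, 0.1632, 0.2419, 0.2274]
t=3: π = [0.1603, 0.2024, 0.1647, 0.2460, 0.2266]
t=4: π = [0.1605, 0.2018, 0.1646, 0.2474, 0.2256]
t=5: π = [0.1604, 0.2017, 0.1647, 0.2477, 0.2256]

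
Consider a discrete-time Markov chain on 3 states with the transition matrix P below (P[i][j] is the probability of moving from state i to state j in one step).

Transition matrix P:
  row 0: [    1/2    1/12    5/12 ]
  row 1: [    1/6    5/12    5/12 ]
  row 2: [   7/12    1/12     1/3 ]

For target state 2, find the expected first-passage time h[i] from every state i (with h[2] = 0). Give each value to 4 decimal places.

First-step conditioning: h[2] = 0; for i ≠ 2, h[i] = 1 + Σ_k P[i][k]·h[k].
  h[0] = 1 + 1/2·h[0] + 1/12·h[1]
  h[1] = 1 + 1/6·h[0] + 5/12·h[1]
Solving the 2×2 linear system over states ≠ 2 gives exactly h = [12/5, 12/5, 0] (h[2] = 0 is the target).

h = [2.4000, 2.4000, 0.0000]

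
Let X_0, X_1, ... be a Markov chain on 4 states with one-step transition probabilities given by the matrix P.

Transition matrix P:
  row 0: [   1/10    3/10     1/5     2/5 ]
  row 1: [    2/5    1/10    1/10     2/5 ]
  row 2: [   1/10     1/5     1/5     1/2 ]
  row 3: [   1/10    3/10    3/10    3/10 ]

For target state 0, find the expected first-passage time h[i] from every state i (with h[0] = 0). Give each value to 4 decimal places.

First-step conditioning: h[0] = 0; for i ≠ 0, h[i] = 1 + Σ_k P[i][k]·h[k].
  h[1] = 1 + 1/10·h[1] + 1/10·h[2] + 2/5·h[3]
  h[2] = 1 + 1/5·h[1] + 1/5·h[2] + 1/2·h[3]
  h[3] = 1 + 3/10·h[1] + 3/10·h[2] + 3/10·h[3]
Solving the 3×3 linear system over states ≠ 0 gives exactly h = [0, 97/22, 133/22, 65/11] (h[0] = 0 is the target).

h = [0.0000, 4.4091, 6.0455, 5.9091]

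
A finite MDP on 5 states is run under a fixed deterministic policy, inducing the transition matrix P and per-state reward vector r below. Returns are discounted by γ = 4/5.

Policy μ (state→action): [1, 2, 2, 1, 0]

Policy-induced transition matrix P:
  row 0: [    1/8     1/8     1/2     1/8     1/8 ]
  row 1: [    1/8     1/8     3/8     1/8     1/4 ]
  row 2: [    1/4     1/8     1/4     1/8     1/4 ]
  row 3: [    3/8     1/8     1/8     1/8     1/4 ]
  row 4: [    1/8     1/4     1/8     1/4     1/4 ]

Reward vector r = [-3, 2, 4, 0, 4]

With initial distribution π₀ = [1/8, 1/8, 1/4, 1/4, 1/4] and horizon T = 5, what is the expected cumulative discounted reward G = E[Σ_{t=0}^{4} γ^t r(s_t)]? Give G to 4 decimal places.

G = 5.7671

t=0: π = [0.1250, 0.1250, 0.2500, 0.2500, 0.2500], E[r] = 1.8750, γ^t·E[r] = 1.875000, running G = 1.875000
t=1: π = [0.2188, 0.1563, 0.2344, 0.1563, 0.2344], E[r] = 1.5313, γ^t·E[r] = 1.225000, running G = 3.100000
t=2: π = [0.1934, 0.1543, 0.2754, 0.1543, 0.2227], E[r] = 1.7207, γ^t·E[r] = 1.101250, running G = 4.201250
t=3: π = [0.1980, 0.1528, 0.2705, 0.1528, 0.2258], E[r] = 1.6970, γ^t·E[r] = 0.868875, running G = 5.070125
t=4: π = [0.1970, 0.1532, 0.2713, 0.1532, 0.2253], E[r] = 1.7015, γ^t·E[r] = 0.696925, running G = 5.767050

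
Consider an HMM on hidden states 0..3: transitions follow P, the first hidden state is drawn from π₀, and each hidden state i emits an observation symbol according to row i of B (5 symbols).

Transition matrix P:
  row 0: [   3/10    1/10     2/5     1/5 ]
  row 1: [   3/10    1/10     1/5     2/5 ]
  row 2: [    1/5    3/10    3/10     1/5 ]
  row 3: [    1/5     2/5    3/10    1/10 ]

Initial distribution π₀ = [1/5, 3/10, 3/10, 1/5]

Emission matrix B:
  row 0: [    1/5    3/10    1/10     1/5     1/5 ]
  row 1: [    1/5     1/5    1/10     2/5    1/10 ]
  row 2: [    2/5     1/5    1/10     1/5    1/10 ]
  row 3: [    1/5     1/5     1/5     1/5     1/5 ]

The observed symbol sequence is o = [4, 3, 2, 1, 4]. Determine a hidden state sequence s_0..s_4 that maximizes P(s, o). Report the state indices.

path = [3, 1, 3, 1, 3]

t=0: δ = [4.000e-02, 3.000e-02, 3.000e-02, 4.000e-02]  (obs o_0=4)
t=1: δ = [2.400e-03, 6.400e-03, 3.200e-03, 2.400e-03]  ψ = [0, 3, 0, 1]  (obs o_1=3)
t=2: δ = [1.920e-04, 9.600e-05, 1.280e-04, 5.120e-04]  ψ = [1, 2, 1, 1]  (obs o_2=2)
t=3: δ = [3.072e-05, 4.096e-05, 3.072e-05, 1.024e-05]  ψ = [3, 3, 3, 3]  (obs o_3=1)
t=4: δ = [2.458e-06, 9.216e-07, 1.229e-06, 3.277e-06]  ψ = [1, 2, 0, 1]  (obs o_4=4)
backtrack: best end state = 3; path = [3, 1, 3, 1, 3]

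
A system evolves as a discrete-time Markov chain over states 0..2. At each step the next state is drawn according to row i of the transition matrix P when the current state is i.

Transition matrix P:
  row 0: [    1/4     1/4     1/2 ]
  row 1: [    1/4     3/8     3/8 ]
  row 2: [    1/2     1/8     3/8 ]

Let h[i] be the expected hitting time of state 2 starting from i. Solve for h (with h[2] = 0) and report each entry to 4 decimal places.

h = [2.1538, 2.4615, 0.0000]

First-step conditioning: h[2] = 0; for i ≠ 2, h[i] = 1 + Σ_k P[i][k]·h[k].
  h[0] = 1 + 1/4·h[0] + 1/4·h[1]
  h[1] = 1 + 1/4·h[0] + 3/8·h[1]
Solving the 2×2 linear system over states ≠ 2 gives exactly h = [28/13, 32/13, 0] (h[2] = 0 is the target).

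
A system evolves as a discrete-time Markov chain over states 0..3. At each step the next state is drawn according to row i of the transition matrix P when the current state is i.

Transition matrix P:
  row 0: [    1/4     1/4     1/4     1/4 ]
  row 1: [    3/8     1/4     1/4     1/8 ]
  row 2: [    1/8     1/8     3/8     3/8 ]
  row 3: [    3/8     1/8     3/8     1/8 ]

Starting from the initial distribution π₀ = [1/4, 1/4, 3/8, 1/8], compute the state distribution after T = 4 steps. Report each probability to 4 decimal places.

π = [0.2625, 0.1803, 0.3197, 0.2375]

t=0: π = [0.2500, 0.2500, 0.3750, 0.1250]
t=1: π = [0.2500, 0.1875, 0.3125, 0.2500]
t=2: π = [0.2656, 0.1797, 0.3203, 0.2344]
t=3: π = [0.2617, 0.1807, 0.3193, 0.2383]
t=4: π = [0.2625, 0.1803, 0.3197, 0.2375]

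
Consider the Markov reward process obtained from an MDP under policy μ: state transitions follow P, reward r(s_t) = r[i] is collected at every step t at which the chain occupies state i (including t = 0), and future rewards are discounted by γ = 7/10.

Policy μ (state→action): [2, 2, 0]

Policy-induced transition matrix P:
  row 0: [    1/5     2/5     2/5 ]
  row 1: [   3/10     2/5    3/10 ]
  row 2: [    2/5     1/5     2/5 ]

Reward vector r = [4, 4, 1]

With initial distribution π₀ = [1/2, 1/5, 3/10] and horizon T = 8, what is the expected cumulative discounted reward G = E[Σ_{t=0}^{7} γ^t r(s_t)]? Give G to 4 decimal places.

G = 9.2802

t=0: π = [0.5000, 0.2000, 0.3000], E[r] = 3.1000, γ^t·E[r] = 3.100000, running G = 3.100000
t=1: π = [0.2800, 0.3400, 0.3800], E[r] = 2.8600, γ^t·E[r] = 2.002000, running G = 5.102000
t=2: π = [0.3100, 0.3240, 0.3660], E[r] = 2.9020, γ^t·E[r] = 1.421980, running G = 6.523980
t=3: π = [0.3056, 0.3268, 0.3676], E[r] = 2.8972, γ^t·E[r] = 0.993740, running G = 7.517720
t=4: π = [0.3062, 0.3265, 0.3673], E[r] = 2.8980, γ^t·E[r] = 0.695819, running G = 8.213539
t=5: π = [0.3061, 0.3265, 0.3674], E[r] = 2.8979, γ^t·E[r] = 0.487057, running G = 8.700596
t=6: π = [0.3061, 0.3265, 0.3673], E[r] = 2.8980, γ^t·E[r] = 0.340942, running G = 9.041539
t=7: π = [0.3061, 0.3265, 0.3673], E[r] = 2.8980, γ^t·E[r] = 0.238659, running G = 9.280198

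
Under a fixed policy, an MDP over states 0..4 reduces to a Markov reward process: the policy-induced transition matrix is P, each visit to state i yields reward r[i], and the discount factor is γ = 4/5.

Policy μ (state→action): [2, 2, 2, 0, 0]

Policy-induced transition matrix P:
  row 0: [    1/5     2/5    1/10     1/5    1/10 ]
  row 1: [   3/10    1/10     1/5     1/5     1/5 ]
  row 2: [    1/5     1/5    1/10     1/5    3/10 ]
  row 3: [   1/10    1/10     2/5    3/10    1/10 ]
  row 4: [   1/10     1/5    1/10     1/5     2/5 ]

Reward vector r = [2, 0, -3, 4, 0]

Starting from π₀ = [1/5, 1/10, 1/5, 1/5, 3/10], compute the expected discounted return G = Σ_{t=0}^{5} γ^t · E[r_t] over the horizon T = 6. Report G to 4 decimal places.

G = 2.4351

t=0: π = [0.2000, 0.1000, 0.2000, 0.2000, 0.3000], E[r] = 0.6000, γ^t·E[r] = 0.600000, running G = 0.600000
t=1: π = [0.1600, 0.2100, 0.1700, 0.2200, 0.2400], E[r] = 0.6900, γ^t·E[r] = 0.552000, running G = 1.152000
t=2: π = [0.1750, 0.1890, 0.1870, 0.2220, 0.2270], E[r] = 0.6770, γ^t·E[r] = 0.433280, running G = 1.585280
t=3: π = [0.1740, 0.1939, 0.1855, 0.2222, 0.2244], E[r] = 0.6803, γ^t·E[r] = 0.348314, running G = 1.933594
t=4: π = [0.1747, 0.1932, 0.1861, 0.2222, 0.2238], E[r] = 0.6802, γ^t·E[r] = 0.278606, running G = 2.212199
t=5: π = [0.1747, 0.1934, 0.1860, 0.2222, 0.2237], E[r] = 0.6804, γ^t·E[r] = 0.222942, running G = 2.435141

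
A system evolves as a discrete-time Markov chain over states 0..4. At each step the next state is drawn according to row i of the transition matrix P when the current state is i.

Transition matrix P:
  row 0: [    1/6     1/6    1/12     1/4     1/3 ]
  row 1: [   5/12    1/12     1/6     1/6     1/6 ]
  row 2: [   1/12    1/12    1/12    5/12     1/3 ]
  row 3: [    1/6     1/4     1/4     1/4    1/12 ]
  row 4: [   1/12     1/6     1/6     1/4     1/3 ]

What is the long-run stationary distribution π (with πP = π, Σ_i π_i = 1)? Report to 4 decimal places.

Balance equations π_j = Σ_i π_i·P[i][j]:
  π_0 = 1/6·π_0 + 5/12·π_1 + 1/12·π_2 + 1/6·π_3 + 1/12·π_4
  π_1 = 1/6·π_0 + 1/12·π_1 + 1/12·π_2 + 1/4·π_3 + 1/6·π_4
  π_2 = 1/12·π_0 + 1/6·π_1 + 1/12·π_2 + 1/4·π_3 + 1/6·π_4
  π_3 = 1/4·π_0 + 1/6·π_1 + 5/12·π_2 + 1/4·π_3 + 1/4·π_4
  normalize: π_0 + π_1 + π_2 + π_3 + π_4 = 1
Solving the linear system gives exactly π = [3845/22141, 3581/22141, 3559/22141, 5830/22141, 5326/22141].

π = [0.1737, 0.1617, 0.1607, 0.2633, 0.2405]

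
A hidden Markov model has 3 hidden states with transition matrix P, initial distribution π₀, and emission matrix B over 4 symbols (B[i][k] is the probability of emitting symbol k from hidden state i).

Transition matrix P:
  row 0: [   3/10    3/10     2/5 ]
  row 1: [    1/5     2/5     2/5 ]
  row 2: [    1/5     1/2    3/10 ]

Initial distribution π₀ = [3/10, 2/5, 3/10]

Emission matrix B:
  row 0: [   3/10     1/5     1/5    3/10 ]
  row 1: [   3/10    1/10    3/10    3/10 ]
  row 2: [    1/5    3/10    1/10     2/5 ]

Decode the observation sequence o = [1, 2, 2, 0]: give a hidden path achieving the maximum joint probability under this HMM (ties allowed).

path = [2, 1, 1, 1]

t=0: δ = [6.000e-02, 4.000e-02, 9.000e-02]  (obs o_0=1)
t=1: δ = [3.600e-03, 1.350e-02, 2.700e-03]  ψ = [0, 2, 2]  (obs o_1=2)
t=2: δ = [5.400e-04, 1.620e-03, 5.400e-04]  ψ = [1, 1, 1]  (obs o_2=2)
t=3: δ = [9.720e-05, 1.944e-04, 1.296e-04]  ψ = [1, 1, 1]  (obs o_3=0)
backtrack: best end state = 1; path = [2, 1, 1, 1]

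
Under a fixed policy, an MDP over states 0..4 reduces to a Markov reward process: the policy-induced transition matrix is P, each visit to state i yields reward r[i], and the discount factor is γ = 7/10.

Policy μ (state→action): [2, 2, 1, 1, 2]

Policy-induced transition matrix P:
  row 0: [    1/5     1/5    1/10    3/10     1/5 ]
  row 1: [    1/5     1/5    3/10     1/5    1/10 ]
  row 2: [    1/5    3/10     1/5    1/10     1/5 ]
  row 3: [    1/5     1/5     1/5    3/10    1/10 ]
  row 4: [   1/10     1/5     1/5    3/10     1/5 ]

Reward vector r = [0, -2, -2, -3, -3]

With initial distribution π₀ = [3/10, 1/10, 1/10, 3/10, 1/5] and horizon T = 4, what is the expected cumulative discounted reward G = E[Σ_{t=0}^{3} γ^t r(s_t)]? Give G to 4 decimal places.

G = -5.0357

t=0: π = [0.3000, 0.1000, 0.1000, 0.3000, 0.2000], E[r] = -1.9000, γ^t·E[r] = -1.900000, running G = -1.900000
t=1: π = [0.1800, 0.2100, 0.1800, 0.2700, 0.1600], E[r] = -2.0700, γ^t·E[r] = -1.449000, running G = -3.349000
t=2: π = [0.1840, 0.2180, 0.2030, 0.2430, 0.1520], E[r] = -2.0270, γ^t·E[r] = -0.993230, running G = -4.342230
t=3: π = [0.1848, 0.2203, 0.2034, 0.2376, 0.1539], E[r] = -2.0219, γ^t·E[r] = -0.693512, running G = -5.035742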